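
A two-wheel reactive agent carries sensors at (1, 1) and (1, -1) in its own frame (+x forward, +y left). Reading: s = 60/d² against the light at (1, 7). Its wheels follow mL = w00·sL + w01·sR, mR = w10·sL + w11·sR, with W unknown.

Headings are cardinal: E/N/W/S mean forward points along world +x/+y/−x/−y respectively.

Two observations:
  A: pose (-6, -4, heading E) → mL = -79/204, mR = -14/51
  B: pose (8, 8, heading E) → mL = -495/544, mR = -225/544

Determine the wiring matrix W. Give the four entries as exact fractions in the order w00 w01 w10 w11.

obs A: pose=(-6,-4,E) → sL=15/34, sR=1/3, mL=-79/204, mR=-14/51
obs B: pose=(8,8,E) → sL=15/17, sR=15/16, mL=-495/544, mR=-225/544
sensor matrix S = [[15/34, 1/3], [15/17, 15/16]]; det S = 65/544
solve [mL_A; mL_B] = S·[w00; w01] and [mR_A; mR_B] = S·[w10; w11]:
  w00 = -1/2, w01 = -1/2, w10 = -1, w11 = 1/2

-1/2 -1/2 -1 1/2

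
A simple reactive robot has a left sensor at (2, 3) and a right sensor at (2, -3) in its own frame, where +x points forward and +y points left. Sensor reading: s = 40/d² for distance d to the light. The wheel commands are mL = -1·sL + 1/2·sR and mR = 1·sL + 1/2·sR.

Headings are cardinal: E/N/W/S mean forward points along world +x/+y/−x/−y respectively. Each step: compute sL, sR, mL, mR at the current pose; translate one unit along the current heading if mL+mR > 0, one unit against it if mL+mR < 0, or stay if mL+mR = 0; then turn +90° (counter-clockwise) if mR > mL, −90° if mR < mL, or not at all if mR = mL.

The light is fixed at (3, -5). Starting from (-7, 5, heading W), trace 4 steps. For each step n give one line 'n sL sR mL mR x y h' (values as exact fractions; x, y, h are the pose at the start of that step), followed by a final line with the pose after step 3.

0 40/193 40/313 -8660/60409 16380/60409 -7 5 W
1 5/16 2/13 -49/208 81/208 -8 5 S
2 8/45 40/117 -4/585 68/195 -8 4 E
3 4/29 4/17 -10/493 126/493 -7 4 N
final -7 5 W

n=0: pose=(-7,5,W); sL=40/193, sR=40/313; mL=-8660/60409, mR=16380/60409; mL+mR=40/313 → advance +1; mR−mL=80/193 → turn +1·90°
n=1: pose=(-8,5,S); sL=5/16, sR=2/13; mL=-49/208, mR=81/208; mL+mR=2/13 → advance +1; mR−mL=5/8 → turn +1·90°
n=2: pose=(-8,4,E); sL=8/45, sR=40/117; mL=-4/585, mR=68/195; mL+mR=40/117 → advance +1; mR−mL=16/45 → turn +1·90°
n=3: pose=(-7,4,N); sL=4/29, sR=4/17; mL=-10/493, mR=126/493; mL+mR=4/17 → advance +1; mR−mL=8/29 → turn +1·90°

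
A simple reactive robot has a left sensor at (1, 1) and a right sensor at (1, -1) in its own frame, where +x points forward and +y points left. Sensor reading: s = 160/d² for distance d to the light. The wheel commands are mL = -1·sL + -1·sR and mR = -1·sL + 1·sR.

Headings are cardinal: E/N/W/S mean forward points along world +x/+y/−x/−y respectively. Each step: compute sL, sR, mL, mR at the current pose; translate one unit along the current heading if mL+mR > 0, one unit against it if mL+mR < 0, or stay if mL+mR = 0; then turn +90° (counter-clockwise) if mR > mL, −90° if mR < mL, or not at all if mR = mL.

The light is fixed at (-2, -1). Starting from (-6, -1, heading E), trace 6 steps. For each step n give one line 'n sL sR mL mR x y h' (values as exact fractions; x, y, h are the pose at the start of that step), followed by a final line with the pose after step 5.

0 16 16 -32 0 -6 -1 E
1 160/37 160/17 -8640/629 3200/629 -7 -1 N
2 4 40/9 -76/9 4/9 -7 -2 W
3 160/13 160/29 -6720/377 -2560/377 -6 -2 S
4 16 16 -32 0 -6 -1 E
5 160/37 160/17 -8640/629 3200/629 -7 -1 N
final -7 -2 W

n=0: pose=(-6,-1,E); sL=16, sR=16; mL=-32, mR=0; mL+mR=-32 → advance -1; mR−mL=32 → turn +1·90°
n=1: pose=(-7,-1,N); sL=160/37, sR=160/17; mL=-8640/629, mR=3200/629; mL+mR=-320/37 → advance -1; mR−mL=320/17 → turn +1·90°
n=2: pose=(-7,-2,W); sL=4, sR=40/9; mL=-76/9, mR=4/9; mL+mR=-8 → advance -1; mR−mL=80/9 → turn +1·90°
n=3: pose=(-6,-2,S); sL=160/13, sR=160/29; mL=-6720/377, mR=-2560/377; mL+mR=-320/13 → advance -1; mR−mL=320/29 → turn +1·90°
n=4: pose=(-6,-1,E); sL=16, sR=16; mL=-32, mR=0; mL+mR=-32 → advance -1; mR−mL=32 → turn +1·90°
n=5: pose=(-7,-1,N); sL=160/37, sR=160/17; mL=-8640/629, mR=3200/629; mL+mR=-320/37 → advance -1; mR−mL=320/17 → turn +1·90°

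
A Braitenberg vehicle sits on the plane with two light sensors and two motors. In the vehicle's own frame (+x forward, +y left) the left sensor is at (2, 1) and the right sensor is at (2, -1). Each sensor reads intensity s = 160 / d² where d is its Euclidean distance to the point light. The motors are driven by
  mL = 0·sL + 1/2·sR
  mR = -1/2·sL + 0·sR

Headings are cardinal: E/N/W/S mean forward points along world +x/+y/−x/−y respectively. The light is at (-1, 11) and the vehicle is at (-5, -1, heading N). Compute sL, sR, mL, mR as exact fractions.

32/25 160/109 80/109 -16/25

left sensor world pos  = (-6, 1); dL² = 125
right sensor world pos = (-4, 1); dR² = 109
sL = 160/125 = 32/25
sR = 160/109 = 160/109
mL = 0·sL + 1/2·sR = 80/109
mR = -1/2·sL + 0·sR = -16/25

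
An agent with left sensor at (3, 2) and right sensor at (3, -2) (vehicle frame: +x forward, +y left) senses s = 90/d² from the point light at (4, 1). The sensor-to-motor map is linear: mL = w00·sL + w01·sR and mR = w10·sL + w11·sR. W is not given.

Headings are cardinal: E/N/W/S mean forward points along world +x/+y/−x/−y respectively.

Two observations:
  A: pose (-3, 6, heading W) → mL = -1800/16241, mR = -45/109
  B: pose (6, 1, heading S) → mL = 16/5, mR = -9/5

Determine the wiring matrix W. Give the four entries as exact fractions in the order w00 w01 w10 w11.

obs A: pose=(-3,6,W) → sL=90/109, sR=90/149, mL=-1800/16241, mR=-45/109
obs B: pose=(6,1,S) → sL=18/5, sR=10, mL=16/5, mR=-9/5
sensor matrix S = [[90/109, 90/149], [18/5, 10]]; det S = 98784/16241
solve [mL_A; mL_B] = S·[w00; w01] and [mR_A; mR_B] = S·[w10; w11]:
  w00 = -1/2, w01 = 1/2, w10 = -1/2, w11 = 0

-1/2 1/2 -1/2 0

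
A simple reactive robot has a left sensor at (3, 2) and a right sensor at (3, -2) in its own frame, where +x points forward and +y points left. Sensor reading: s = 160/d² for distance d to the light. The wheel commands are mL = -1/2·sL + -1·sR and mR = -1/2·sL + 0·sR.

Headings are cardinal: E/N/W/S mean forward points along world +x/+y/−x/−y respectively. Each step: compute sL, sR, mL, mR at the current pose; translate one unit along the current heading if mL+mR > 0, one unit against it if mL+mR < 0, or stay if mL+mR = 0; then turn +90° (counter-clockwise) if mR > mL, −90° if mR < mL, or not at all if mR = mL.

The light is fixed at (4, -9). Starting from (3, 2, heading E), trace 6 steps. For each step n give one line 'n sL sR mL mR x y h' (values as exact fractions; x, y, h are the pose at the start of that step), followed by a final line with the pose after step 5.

0 160/173 32/17 -6896/2941 -80/173 3 2 E
1 40/53 40/49 -3100/2597 -20/53 2 2 N
2 160/89 160/169 -27760/15041 -80/89 2 1 W
3 16/5 80/29 -632/145 -8/5 3 1 S
4 160/173 32/17 -6896/2941 -80/173 3 2 E
5 40/53 40/49 -3100/2597 -20/53 2 2 N
final 2 1 W

n=0: pose=(3,2,E); sL=160/173, sR=32/17; mL=-6896/2941, mR=-80/173; mL+mR=-8256/2941 → advance -1; mR−mL=32/17 → turn +1·90°
n=1: pose=(2,2,N); sL=40/53, sR=40/49; mL=-3100/2597, mR=-20/53; mL+mR=-4080/2597 → advance -1; mR−mL=40/49 → turn +1·90°
n=2: pose=(2,1,W); sL=160/89, sR=160/169; mL=-27760/15041, mR=-80/89; mL+mR=-41280/15041 → advance -1; mR−mL=160/169 → turn +1·90°
n=3: pose=(3,1,S); sL=16/5, sR=80/29; mL=-632/145, mR=-8/5; mL+mR=-864/145 → advance -1; mR−mL=80/29 → turn +1·90°
n=4: pose=(3,2,E); sL=160/173, sR=32/17; mL=-6896/2941, mR=-80/173; mL+mR=-8256/2941 → advance -1; mR−mL=32/17 → turn +1·90°
n=5: pose=(2,2,N); sL=40/53, sR=40/49; mL=-3100/2597, mR=-20/53; mL+mR=-4080/2597 → advance -1; mR−mL=40/49 → turn +1·90°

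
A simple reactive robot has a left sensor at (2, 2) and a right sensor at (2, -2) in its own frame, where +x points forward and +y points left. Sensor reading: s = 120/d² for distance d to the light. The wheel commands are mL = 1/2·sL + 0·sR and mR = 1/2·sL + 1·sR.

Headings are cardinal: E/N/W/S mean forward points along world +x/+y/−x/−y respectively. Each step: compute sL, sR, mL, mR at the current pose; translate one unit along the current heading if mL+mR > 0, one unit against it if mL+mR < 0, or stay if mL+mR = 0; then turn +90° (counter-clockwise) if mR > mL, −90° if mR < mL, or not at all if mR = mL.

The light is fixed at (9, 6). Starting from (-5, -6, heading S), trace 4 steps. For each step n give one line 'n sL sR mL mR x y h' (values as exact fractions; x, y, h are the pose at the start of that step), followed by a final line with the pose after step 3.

0 6/17 30/113 3/17 849/1921 -5 -6 S
1 24/53 40/123 12/53 3596/6519 -5 -7 E
2 60/173 60/121 30/173 14010/20933 -4 -7 N
3 120/421 24/65 60/421 14004/27365 -4 -6 W
final -5 -6 S

n=0: pose=(-5,-6,S); sL=6/17, sR=30/113; mL=3/17, mR=849/1921; mL+mR=1188/1921 → advance +1; mR−mL=30/113 → turn +1·90°
n=1: pose=(-5,-7,E); sL=24/53, sR=40/123; mL=12/53, mR=3596/6519; mL+mR=5072/6519 → advance +1; mR−mL=40/123 → turn +1·90°
n=2: pose=(-4,-7,N); sL=60/173, sR=60/121; mL=30/173, mR=14010/20933; mL+mR=17640/20933 → advance +1; mR−mL=60/121 → turn +1·90°
n=3: pose=(-4,-6,W); sL=120/421, sR=24/65; mL=60/421, mR=14004/27365; mL+mR=17904/27365 → advance +1; mR−mL=24/65 → turn +1·90°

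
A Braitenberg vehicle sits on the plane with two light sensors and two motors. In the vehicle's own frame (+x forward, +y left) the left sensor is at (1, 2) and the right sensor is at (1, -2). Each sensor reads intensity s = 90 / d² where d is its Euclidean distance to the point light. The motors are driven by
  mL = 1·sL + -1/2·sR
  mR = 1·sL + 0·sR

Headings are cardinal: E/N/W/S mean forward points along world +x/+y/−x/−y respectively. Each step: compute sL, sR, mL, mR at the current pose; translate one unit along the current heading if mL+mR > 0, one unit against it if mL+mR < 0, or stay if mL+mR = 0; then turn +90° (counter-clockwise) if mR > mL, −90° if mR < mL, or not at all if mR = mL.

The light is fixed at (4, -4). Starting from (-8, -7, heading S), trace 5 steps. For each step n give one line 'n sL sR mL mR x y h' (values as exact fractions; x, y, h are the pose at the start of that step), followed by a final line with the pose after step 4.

0 45/58 45/106 3465/6148 45/58 -8 -7 S
1 18/25 90/157 1701/3925 18/25 -8 -8 E
2 45/89 1 1/178 45/89 -7 -8 N
3 90/169 18/29 1089/4901 90/169 -7 -7 W
4 45/58 45/106 3465/6148 45/58 -8 -7 S
final -8 -8 E

n=0: pose=(-8,-7,S); sL=45/58, sR=45/106; mL=3465/6148, mR=45/58; mL+mR=8235/6148 → advance +1; mR−mL=45/212 → turn +1·90°
n=1: pose=(-8,-8,E); sL=18/25, sR=90/157; mL=1701/3925, mR=18/25; mL+mR=4527/3925 → advance +1; mR−mL=45/157 → turn +1·90°
n=2: pose=(-7,-8,N); sL=45/89, sR=1; mL=1/178, mR=45/89; mL+mR=91/178 → advance +1; mR−mL=1/2 → turn +1·90°
n=3: pose=(-7,-7,W); sL=90/169, sR=18/29; mL=1089/4901, mR=90/169; mL+mR=3699/4901 → advance +1; mR−mL=9/29 → turn +1·90°
n=4: pose=(-8,-7,S); sL=45/58, sR=45/106; mL=3465/6148, mR=45/58; mL+mR=8235/6148 → advance +1; mR−mL=45/212 → turn +1·90°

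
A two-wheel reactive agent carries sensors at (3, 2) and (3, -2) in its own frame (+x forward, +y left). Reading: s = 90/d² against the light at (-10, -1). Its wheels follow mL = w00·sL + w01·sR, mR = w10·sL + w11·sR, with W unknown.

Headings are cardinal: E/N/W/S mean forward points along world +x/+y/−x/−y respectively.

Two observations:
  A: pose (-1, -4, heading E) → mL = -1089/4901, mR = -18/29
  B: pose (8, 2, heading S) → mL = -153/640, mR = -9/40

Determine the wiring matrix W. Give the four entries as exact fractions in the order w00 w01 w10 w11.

obs A: pose=(-1,-4,E) → sL=18/29, sR=90/169, mL=-1089/4901, mR=-18/29
obs B: pose=(8,2,S) → sL=9/40, sR=45/128, mL=-153/640, mR=-9/40
sensor matrix S = [[18/29, 90/169], [9/40, 45/128]]; det S = 30861/313664
solve [mL_A; mL_B] = S·[w00; w01] and [mR_A; mR_B] = S·[w10; w11]:
  w00 = 1/2, w01 = -1, w10 = -1, w11 = 0

1/2 -1 -1 0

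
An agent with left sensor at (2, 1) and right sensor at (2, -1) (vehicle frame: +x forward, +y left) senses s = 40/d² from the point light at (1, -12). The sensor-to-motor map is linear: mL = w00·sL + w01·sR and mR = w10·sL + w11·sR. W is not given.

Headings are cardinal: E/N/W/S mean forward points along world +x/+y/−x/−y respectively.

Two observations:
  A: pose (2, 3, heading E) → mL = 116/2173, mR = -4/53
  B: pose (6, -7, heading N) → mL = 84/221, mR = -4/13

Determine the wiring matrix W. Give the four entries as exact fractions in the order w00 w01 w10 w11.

obs A: pose=(2,3,E) → sL=8/53, sR=8/41, mL=116/2173, mR=-4/53
obs B: pose=(6,-7,N) → sL=8/13, sR=8/17, mL=84/221, mR=-4/13
sensor matrix S = [[8/53, 8/41], [8/13, 8/17]]; det S = -23552/480233
solve [mL_A; mL_B] = S·[w00; w01] and [mR_A; mR_B] = S·[w10; w11]:
  w00 = 1, w01 = -1/2, w10 = -1/2, w11 = 0

1 -1/2 -1/2 0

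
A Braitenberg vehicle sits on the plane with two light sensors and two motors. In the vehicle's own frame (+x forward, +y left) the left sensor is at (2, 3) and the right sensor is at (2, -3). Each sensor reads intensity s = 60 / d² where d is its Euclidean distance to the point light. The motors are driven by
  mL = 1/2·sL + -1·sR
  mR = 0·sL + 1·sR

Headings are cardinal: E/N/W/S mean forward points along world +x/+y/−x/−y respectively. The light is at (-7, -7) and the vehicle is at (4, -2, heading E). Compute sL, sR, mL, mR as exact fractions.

60/233 60/173 -8790/40309 60/173

left sensor world pos  = (6, 1); dL² = 233
right sensor world pos = (6, -5); dR² = 173
sL = 60/233 = 60/233
sR = 60/173 = 60/173
mL = 1/2·sL + -1·sR = -8790/40309
mR = 0·sL + 1·sR = 60/173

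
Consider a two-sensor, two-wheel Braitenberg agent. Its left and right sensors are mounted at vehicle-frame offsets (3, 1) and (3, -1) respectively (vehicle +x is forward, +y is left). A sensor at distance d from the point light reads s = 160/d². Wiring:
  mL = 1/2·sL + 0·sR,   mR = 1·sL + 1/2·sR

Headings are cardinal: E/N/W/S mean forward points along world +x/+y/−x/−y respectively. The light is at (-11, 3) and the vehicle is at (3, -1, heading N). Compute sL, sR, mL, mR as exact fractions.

left sensor world pos  = (2, 2); dL² = 170
right sensor world pos = (4, 2); dR² = 226
sL = 160/170 = 16/17
sR = 160/226 = 80/113
mL = 1/2·sL + 0·sR = 8/17
mR = 1·sL + 1/2·sR = 2488/1921

16/17 80/113 8/17 2488/1921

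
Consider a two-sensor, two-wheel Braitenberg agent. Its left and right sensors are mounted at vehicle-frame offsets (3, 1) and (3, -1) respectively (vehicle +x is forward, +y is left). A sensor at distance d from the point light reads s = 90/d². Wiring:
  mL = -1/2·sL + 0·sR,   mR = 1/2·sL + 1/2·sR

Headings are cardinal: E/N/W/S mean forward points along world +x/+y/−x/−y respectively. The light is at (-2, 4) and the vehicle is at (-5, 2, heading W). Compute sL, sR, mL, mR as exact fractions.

2 90/37 -1 82/37

left sensor world pos  = (-8, 1); dL² = 45
right sensor world pos = (-8, 3); dR² = 37
sL = 90/45 = 2
sR = 90/37 = 90/37
mL = -1/2·sL + 0·sR = -1
mR = 1/2·sL + 1/2·sR = 82/37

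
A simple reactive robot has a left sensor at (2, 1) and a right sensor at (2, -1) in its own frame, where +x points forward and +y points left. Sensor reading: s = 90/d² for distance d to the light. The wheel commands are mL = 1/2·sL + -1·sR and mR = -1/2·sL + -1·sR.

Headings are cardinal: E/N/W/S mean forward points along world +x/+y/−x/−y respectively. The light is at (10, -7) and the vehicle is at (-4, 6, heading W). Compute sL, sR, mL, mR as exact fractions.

left sensor world pos  = (-6, 5); dL² = 400
right sensor world pos = (-6, 7); dR² = 452
sL = 90/400 = 9/40
sR = 90/452 = 45/226
mL = 1/2·sL + -1·sR = -783/9040
mR = -1/2·sL + -1·sR = -2817/9040

9/40 45/226 -783/9040 -2817/9040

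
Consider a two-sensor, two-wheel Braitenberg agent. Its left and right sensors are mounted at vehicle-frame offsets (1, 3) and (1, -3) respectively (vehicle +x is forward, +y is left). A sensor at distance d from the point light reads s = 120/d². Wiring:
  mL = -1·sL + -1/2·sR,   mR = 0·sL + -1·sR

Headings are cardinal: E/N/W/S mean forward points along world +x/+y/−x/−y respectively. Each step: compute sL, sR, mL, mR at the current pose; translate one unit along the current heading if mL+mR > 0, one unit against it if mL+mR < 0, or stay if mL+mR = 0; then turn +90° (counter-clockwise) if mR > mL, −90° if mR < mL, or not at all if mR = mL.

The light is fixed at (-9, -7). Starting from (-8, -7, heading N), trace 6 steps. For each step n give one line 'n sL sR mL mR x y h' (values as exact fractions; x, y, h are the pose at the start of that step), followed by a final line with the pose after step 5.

n=0: pose=(-8,-7,N); sL=24, sR=120/17; mL=-468/17, mR=-120/17; mL+mR=-588/17 → advance -1; mR−mL=348/17 → turn +1·90°
n=1: pose=(-8,-8,W); sL=15/2, sR=30; mL=-45/2, mR=-30; mL+mR=-105/2 → advance -1; mR−mL=-15/2 → turn -1·90°
n=2: pose=(-7,-8,N); sL=120, sR=24/5; mL=-612/5, mR=-24/5; mL+mR=-636/5 → advance -1; mR−mL=588/5 → turn +1·90°
n=3: pose=(-7,-9,W); sL=60/13, sR=60; mL=-450/13, mR=-60; mL+mR=-1230/13 → advance -1; mR−mL=-330/13 → turn -1·90°
n=4: pose=(-6,-9,N); sL=120, sR=120/37; mL=-4500/37, mR=-120/37; mL+mR=-4620/37 → advance -1; mR−mL=4380/37 → turn +1·90°
n=5: pose=(-6,-10,W); sL=3, sR=30; mL=-18, mR=-30; mL+mR=-48 → advance -1; mR−mL=-12 → turn -1·90°

0 24 120/17 -468/17 -120/17 -8 -7 N
1 15/2 30 -45/2 -30 -8 -8 W
2 120 24/5 -612/5 -24/5 -7 -8 N
3 60/13 60 -450/13 -60 -7 -9 W
4 120 120/37 -4500/37 -120/37 -6 -9 N
5 3 30 -18 -30 -6 -10 W
final -5 -10 N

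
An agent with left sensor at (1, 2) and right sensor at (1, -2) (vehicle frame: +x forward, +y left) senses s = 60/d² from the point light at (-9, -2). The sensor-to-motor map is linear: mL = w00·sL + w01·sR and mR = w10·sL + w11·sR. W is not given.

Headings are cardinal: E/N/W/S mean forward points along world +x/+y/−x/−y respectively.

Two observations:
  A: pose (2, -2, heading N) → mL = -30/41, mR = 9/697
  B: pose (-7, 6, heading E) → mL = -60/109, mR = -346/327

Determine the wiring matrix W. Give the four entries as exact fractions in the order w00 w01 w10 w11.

-1 0 1/2 -1

obs A: pose=(2,-2,N) → sL=30/41, sR=6/17, mL=-30/41, mR=9/697
obs B: pose=(-7,6,E) → sL=60/109, sR=4/3, mL=-60/109, mR=-346/327
sensor matrix S = [[30/41, 6/17], [60/109, 4/3]]; det S = 59360/75973
solve [mL_A; mL_B] = S·[w00; w01] and [mR_A; mR_B] = S·[w10; w11]:
  w00 = -1, w01 = 0, w10 = 1/2, w11 = -1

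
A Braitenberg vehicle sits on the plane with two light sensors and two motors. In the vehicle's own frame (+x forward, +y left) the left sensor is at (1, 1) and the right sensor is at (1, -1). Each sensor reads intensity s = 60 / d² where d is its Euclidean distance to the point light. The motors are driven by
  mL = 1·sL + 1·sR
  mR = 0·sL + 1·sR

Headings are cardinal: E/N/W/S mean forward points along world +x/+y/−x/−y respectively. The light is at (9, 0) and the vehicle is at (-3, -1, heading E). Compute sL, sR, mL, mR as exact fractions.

left sensor world pos  = (-2, 0); dL² = 121
right sensor world pos = (-2, -2); dR² = 125
sL = 60/121 = 60/121
sR = 60/125 = 12/25
mL = 1·sL + 1·sR = 2952/3025
mR = 0·sL + 1·sR = 12/25

60/121 12/25 2952/3025 12/25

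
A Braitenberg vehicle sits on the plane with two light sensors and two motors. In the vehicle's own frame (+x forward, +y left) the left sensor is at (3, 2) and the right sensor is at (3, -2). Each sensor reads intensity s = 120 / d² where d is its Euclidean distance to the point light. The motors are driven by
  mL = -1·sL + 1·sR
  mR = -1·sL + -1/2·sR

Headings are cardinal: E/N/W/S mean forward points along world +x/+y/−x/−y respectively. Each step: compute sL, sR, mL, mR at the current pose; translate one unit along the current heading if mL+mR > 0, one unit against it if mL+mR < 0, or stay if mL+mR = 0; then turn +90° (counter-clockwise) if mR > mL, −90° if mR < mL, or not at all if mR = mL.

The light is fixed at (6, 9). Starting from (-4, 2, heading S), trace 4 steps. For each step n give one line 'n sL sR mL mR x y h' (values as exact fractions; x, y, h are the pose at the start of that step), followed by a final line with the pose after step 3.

0 30/41 30/61 -600/2501 -2445/2501 -4 2 S
1 120/233 24/37 1152/8621 -7236/8621 -4 3 W
2 12/13 60/29 432/377 -738/377 -3 3 N
3 120/61 40/39 -2240/2379 -5900/2379 -3 2 E
final -4 2 S

n=0: pose=(-4,2,S); sL=30/41, sR=30/61; mL=-600/2501, mR=-2445/2501; mL+mR=-3045/2501 → advance -1; mR−mL=-45/61 → turn -1·90°
n=1: pose=(-4,3,W); sL=120/233, sR=24/37; mL=1152/8621, mR=-7236/8621; mL+mR=-6084/8621 → advance -1; mR−mL=-36/37 → turn -1·90°
n=2: pose=(-3,3,N); sL=12/13, sR=60/29; mL=432/377, mR=-738/377; mL+mR=-306/377 → advance -1; mR−mL=-90/29 → turn -1·90°
n=3: pose=(-3,2,E); sL=120/61, sR=40/39; mL=-2240/2379, mR=-5900/2379; mL+mR=-8140/2379 → advance -1; mR−mL=-20/13 → turn -1·90°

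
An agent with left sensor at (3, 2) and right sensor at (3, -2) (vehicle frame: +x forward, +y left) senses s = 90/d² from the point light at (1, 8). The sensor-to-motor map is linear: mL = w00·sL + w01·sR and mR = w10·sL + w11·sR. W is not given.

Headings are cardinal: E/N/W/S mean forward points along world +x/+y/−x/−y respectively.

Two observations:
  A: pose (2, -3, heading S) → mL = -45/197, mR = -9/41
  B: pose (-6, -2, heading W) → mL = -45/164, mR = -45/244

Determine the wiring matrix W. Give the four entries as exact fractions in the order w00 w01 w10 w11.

0 -1/2 -1/2 0

obs A: pose=(2,-3,S) → sL=18/41, sR=90/197, mL=-45/197, mR=-9/41
obs B: pose=(-6,-2,W) → sL=45/122, sR=45/82, mL=-45/164, mR=-45/244
sensor matrix S = [[18/41, 90/197], [45/122, 45/82]]; det S = 1462860/20200577
solve [mL_A; mL_B] = S·[w00; w01] and [mR_A; mR_B] = S·[w10; w11]:
  w00 = 0, w01 = -1/2, w10 = -1/2, w11 = 0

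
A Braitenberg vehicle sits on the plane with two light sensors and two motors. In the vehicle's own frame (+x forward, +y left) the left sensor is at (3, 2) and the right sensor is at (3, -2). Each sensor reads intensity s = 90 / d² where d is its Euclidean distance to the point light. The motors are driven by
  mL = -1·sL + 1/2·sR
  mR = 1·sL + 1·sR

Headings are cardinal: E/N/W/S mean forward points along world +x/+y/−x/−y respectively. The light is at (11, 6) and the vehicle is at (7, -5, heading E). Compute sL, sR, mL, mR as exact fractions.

45/41 9/17 -1161/1394 1134/697

left sensor world pos  = (10, -3); dL² = 82
right sensor world pos = (10, -7); dR² = 170
sL = 90/82 = 45/41
sR = 90/170 = 9/17
mL = -1·sL + 1/2·sR = -1161/1394
mR = 1·sL + 1·sR = 1134/697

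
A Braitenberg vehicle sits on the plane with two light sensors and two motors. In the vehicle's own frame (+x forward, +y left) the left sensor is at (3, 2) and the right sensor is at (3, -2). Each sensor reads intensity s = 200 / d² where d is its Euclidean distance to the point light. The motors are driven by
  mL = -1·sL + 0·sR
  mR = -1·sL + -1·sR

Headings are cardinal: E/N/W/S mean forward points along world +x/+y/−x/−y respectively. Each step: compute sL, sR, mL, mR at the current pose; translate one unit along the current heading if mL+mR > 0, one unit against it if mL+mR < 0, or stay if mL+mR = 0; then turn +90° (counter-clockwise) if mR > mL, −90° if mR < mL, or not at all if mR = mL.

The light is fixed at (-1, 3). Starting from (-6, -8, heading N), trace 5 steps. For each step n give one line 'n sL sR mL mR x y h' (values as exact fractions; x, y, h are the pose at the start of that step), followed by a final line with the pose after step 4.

0 200/113 200/73 -200/113 -37200/8249 -6 -8 N
1 25/13 1 -25/13 -38/13 -6 -9 E
2 200/241 200/289 -200/241 -106000/69649 -7 -9 S
3 4/5 100/81 -4/5 -824/405 -7 -8 W
4 200/113 200/73 -200/113 -37200/8249 -6 -8 N
final -6 -9 E

n=0: pose=(-6,-8,N); sL=200/113, sR=200/73; mL=-200/113, mR=-37200/8249; mL+mR=-51800/8249 → advance -1; mR−mL=-200/73 → turn -1·90°
n=1: pose=(-6,-9,E); sL=25/13, sR=1; mL=-25/13, mR=-38/13; mL+mR=-63/13 → advance -1; mR−mL=-1 → turn -1·90°
n=2: pose=(-7,-9,S); sL=200/241, sR=200/289; mL=-200/241, mR=-106000/69649; mL+mR=-163800/69649 → advance -1; mR−mL=-200/289 → turn -1·90°
n=3: pose=(-7,-8,W); sL=4/5, sR=100/81; mL=-4/5, mR=-824/405; mL+mR=-1148/405 → advance -1; mR−mL=-100/81 → turn -1·90°
n=4: pose=(-6,-8,N); sL=200/113, sR=200/73; mL=-200/113, mR=-37200/8249; mL+mR=-51800/8249 → advance -1; mR−mL=-200/73 → turn -1·90°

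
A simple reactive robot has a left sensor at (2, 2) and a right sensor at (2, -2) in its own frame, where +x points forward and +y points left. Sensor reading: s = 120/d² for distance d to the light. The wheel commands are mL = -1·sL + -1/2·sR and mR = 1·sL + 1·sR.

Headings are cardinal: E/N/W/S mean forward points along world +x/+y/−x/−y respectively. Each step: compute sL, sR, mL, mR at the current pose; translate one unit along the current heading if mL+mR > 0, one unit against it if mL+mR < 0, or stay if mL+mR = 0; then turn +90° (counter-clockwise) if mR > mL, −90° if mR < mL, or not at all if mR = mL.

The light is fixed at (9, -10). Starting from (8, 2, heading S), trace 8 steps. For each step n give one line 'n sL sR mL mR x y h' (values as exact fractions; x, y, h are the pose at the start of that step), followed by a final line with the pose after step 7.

0 120/101 120/109 -19140/11009 25200/11009 8 2 S
1 12/17 60/41 -1002/697 1512/697 8 1 E
2 120/173 120/173 -180/173 240/173 9 1 N
3 15/13 3/5 -189/130 114/65 9 2 W
4 120/101 120/109 -19140/11009 25200/11009 8 2 S
5 12/17 60/41 -1002/697 1512/697 8 1 E
6 120/173 120/173 -180/173 240/173 9 1 N
7 15/13 3/5 -189/130 114/65 9 2 W
final 8 2 S

n=0: pose=(8,2,S); sL=120/101, sR=120/109; mL=-19140/11009, mR=25200/11009; mL+mR=60/109 → advance +1; mR−mL=44340/11009 → turn +1·90°
n=1: pose=(8,1,E); sL=12/17, sR=60/41; mL=-1002/697, mR=1512/697; mL+mR=30/41 → advance +1; mR−mL=2514/697 → turn +1·90°
n=2: pose=(9,1,N); sL=120/173, sR=120/173; mL=-180/173, mR=240/173; mL+mR=60/173 → advance +1; mR−mL=420/173 → turn +1·90°
n=3: pose=(9,2,W); sL=15/13, sR=3/5; mL=-189/130, mR=114/65; mL+mR=3/10 → advance +1; mR−mL=417/130 → turn +1·90°
n=4: pose=(8,2,S); sL=120/101, sR=120/109; mL=-19140/11009, mR=25200/11009; mL+mR=60/109 → advance +1; mR−mL=44340/11009 → turn +1·90°
n=5: pose=(8,1,E); sL=12/17, sR=60/41; mL=-1002/697, mR=1512/697; mL+mR=30/41 → advance +1; mR−mL=2514/697 → turn +1·90°
n=6: pose=(9,1,N); sL=120/173, sR=120/173; mL=-180/173, mR=240/173; mL+mR=60/173 → advance +1; mR−mL=420/173 → turn +1·90°
n=7: pose=(9,2,W); sL=15/13, sR=3/5; mL=-189/130, mR=114/65; mL+mR=3/10 → advance +1; mR−mL=417/130 → turn +1·90°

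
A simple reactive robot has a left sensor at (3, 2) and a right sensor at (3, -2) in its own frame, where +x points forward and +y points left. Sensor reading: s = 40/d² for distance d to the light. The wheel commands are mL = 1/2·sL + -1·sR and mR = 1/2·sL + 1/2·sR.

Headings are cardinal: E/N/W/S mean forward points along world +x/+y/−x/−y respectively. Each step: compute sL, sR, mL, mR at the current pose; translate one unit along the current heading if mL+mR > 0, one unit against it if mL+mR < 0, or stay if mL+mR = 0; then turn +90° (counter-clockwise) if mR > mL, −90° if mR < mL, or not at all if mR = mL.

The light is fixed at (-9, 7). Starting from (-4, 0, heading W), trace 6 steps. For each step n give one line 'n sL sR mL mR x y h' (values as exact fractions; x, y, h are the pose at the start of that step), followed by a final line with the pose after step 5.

0 8/17 40/29 -564/493 456/493 -4 0 W
1 10/41 10/29 -265/1189 350/1189 -3 0 S
2 40/117 40/181 -1060/21177 5960/21177 -3 -1 E
3 4/5 20/53 6/265 156/265 -2 -1 N
4 40/97 40/41 -3060/3977 2760/3977 -2 0 W
5 1/5 5/17 -33/170 21/85 -1 0 S
final -1 -1 E

n=0: pose=(-4,0,W); sL=8/17, sR=40/29; mL=-564/493, mR=456/493; mL+mR=-108/493 → advance -1; mR−mL=60/29 → turn +1·90°
n=1: pose=(-3,0,S); sL=10/41, sR=10/29; mL=-265/1189, mR=350/1189; mL+mR=85/1189 → advance +1; mR−mL=15/29 → turn +1·90°
n=2: pose=(-3,-1,E); sL=40/117, sR=40/181; mL=-1060/21177, mR=5960/21177; mL+mR=4900/21177 → advance +1; mR−mL=60/181 → turn +1·90°
n=3: pose=(-2,-1,N); sL=4/5, sR=20/53; mL=6/265, mR=156/265; mL+mR=162/265 → advance +1; mR−mL=30/53 → turn +1·90°
n=4: pose=(-2,0,W); sL=40/97, sR=40/41; mL=-3060/3977, mR=2760/3977; mL+mR=-300/3977 → advance -1; mR−mL=60/41 → turn +1·90°
n=5: pose=(-1,0,S); sL=1/5, sR=5/17; mL=-33/170, mR=21/85; mL+mR=9/170 → advance +1; mR−mL=15/34 → turn +1·90°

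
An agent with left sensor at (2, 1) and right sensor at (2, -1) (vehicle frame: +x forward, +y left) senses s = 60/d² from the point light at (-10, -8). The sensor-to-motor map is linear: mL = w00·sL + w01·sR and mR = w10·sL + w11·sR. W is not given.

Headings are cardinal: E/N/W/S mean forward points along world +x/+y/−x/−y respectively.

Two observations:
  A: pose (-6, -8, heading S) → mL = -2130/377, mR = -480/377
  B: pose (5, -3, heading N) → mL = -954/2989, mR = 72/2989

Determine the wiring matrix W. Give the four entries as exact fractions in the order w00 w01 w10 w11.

-1/2 -1 1/2 -1/2

obs A: pose=(-6,-8,S) → sL=60/29, sR=60/13, mL=-2130/377, mR=-480/377
obs B: pose=(5,-3,N) → sL=12/49, sR=12/61, mL=-954/2989, mR=72/2989
sensor matrix S = [[60/29, 60/13], [12/49, 12/61]]; det S = -815040/1126853
solve [mL_A; mL_B] = S·[w00; w01] and [mR_A; mR_B] = S·[w10; w11]:
  w00 = -1/2, w01 = -1, w10 = 1/2, w11 = -1/2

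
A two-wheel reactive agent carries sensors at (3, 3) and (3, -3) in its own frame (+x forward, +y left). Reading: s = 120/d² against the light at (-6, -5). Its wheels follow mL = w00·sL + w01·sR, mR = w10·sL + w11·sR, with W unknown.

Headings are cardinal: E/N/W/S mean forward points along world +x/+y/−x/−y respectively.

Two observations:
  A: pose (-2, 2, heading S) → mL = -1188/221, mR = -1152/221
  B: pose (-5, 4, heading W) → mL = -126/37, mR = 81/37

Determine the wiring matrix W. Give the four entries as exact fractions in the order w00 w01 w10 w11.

-1 -1/2 1 -1

obs A: pose=(-2,2,S) → sL=24/13, sR=120/17, mL=-1188/221, mR=-1152/221
obs B: pose=(-5,4,W) → sL=3, sR=30/37, mL=-126/37, mR=81/37
sensor matrix S = [[24/13, 120/17], [3, 30/37]]; det S = -160920/8177
solve [mL_A; mL_B] = S·[w00; w01] and [mR_A; mR_B] = S·[w10; w11]:
  w00 = -1, w01 = -1/2, w10 = 1, w11 = -1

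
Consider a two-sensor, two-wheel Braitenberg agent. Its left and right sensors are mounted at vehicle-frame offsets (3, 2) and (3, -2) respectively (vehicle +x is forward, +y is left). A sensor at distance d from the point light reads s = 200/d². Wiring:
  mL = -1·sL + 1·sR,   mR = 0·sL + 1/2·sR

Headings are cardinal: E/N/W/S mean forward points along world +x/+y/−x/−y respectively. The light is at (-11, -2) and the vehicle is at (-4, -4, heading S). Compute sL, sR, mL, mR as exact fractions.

left sensor world pos  = (-2, -7); dL² = 106
right sensor world pos = (-6, -7); dR² = 50
sL = 200/106 = 100/53
sR = 200/50 = 4
mL = -1·sL + 1·sR = 112/53
mR = 0·sL + 1/2·sR = 2

100/53 4 112/53 2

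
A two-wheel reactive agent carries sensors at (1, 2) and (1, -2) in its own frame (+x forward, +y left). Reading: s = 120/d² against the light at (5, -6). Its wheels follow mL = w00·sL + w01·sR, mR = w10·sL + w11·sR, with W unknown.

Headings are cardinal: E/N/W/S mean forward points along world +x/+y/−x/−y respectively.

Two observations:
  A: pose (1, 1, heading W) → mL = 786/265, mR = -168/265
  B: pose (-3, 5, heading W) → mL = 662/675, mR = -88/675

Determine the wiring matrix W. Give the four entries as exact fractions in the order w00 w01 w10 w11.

obs A: pose=(1,1,W) → sL=12/5, sR=60/53, mL=786/265, mR=-168/265
obs B: pose=(-3,5,W) → sL=20/27, sR=12/25, mL=662/675, mR=-88/675
sensor matrix S = [[12/5, 60/53], [20/27, 12/25]]; det S = 18688/59625
solve [mL_A; mL_B] = S·[w00; w01] and [mR_A; mR_B] = S·[w10; w11]:
  w00 = 1, w01 = 1/2, w10 = -1/2, w11 = 1/2

1 1/2 -1/2 1/2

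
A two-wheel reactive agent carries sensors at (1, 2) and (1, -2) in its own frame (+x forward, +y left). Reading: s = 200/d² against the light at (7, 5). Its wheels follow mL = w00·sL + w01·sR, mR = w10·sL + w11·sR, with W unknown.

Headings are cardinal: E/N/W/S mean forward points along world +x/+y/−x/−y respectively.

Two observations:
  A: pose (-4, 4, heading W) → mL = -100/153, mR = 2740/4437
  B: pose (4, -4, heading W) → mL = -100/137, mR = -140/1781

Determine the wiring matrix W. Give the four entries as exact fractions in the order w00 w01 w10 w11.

-1/2 0 1 -1/2

obs A: pose=(-4,4,W) → sL=200/153, sR=40/29, mL=-100/153, mR=2740/4437
obs B: pose=(4,-4,W) → sL=200/137, sR=40/13, mL=-100/137, mR=-140/1781
sensor matrix S = [[200/153, 40/29], [200/137, 40/13]]; det S = 15872000/7902297
solve [mL_A; mL_B] = S·[w00; w01] and [mR_A; mR_B] = S·[w10; w11]:
  w00 = -1/2, w01 = 0, w10 = 1, w11 = -1/2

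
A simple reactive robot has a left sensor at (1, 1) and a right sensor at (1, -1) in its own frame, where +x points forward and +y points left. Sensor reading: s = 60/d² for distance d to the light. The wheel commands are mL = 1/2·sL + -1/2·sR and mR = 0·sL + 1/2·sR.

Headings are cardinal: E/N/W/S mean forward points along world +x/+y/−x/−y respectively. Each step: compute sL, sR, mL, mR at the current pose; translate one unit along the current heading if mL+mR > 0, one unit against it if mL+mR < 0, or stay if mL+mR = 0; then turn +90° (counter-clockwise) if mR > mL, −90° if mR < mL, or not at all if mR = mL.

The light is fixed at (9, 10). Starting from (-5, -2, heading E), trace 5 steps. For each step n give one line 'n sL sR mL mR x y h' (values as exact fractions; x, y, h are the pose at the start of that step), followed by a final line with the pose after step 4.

0 6/29 30/169 72/4901 15/169 -5 -2 E
1 60/317 12/53 -312/16801 6/53 -4 -2 N
2 3/17 15/74 -33/2516 15/148 -4 -1 W
3 60/313 20/123 560/38499 10/123 -5 -1 S
4 6/29 30/169 72/4901 15/169 -5 -2 E
final -4 -2 N

n=0: pose=(-5,-2,E); sL=6/29, sR=30/169; mL=72/4901, mR=15/169; mL+mR=3/29 → advance +1; mR−mL=363/4901 → turn +1·90°
n=1: pose=(-4,-2,N); sL=60/317, sR=12/53; mL=-312/16801, mR=6/53; mL+mR=30/317 → advance +1; mR−mL=2214/16801 → turn +1·90°
n=2: pose=(-4,-1,W); sL=3/17, sR=15/74; mL=-33/2516, mR=15/148; mL+mR=3/34 → advance +1; mR−mL=72/629 → turn +1·90°
n=3: pose=(-5,-1,S); sL=60/313, sR=20/123; mL=560/38499, mR=10/123; mL+mR=30/313 → advance +1; mR−mL=2570/38499 → turn +1·90°
n=4: pose=(-5,-2,E); sL=6/29, sR=30/169; mL=72/4901, mR=15/169; mL+mR=3/29 → advance +1; mR−mL=363/4901 → turn +1·90°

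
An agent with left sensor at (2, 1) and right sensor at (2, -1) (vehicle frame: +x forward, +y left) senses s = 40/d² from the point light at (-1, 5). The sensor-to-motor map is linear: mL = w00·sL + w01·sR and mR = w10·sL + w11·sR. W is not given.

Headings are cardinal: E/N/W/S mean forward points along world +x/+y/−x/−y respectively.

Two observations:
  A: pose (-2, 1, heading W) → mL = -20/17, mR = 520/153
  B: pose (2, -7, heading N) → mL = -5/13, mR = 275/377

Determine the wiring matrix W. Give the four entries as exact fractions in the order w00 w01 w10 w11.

-1 0 1 1

obs A: pose=(-2,1,W) → sL=20/17, sR=20/9, mL=-20/17, mR=520/153
obs B: pose=(2,-7,N) → sL=5/13, sR=10/29, mL=-5/13, mR=275/377
sensor matrix S = [[20/17, 20/9], [5/13, 10/29]]; det S = -25900/57681
solve [mL_A; mL_B] = S·[w00; w01] and [mR_A; mR_B] = S·[w10; w11]:
  w00 = -1, w01 = 0, w10 = 1, w11 = 1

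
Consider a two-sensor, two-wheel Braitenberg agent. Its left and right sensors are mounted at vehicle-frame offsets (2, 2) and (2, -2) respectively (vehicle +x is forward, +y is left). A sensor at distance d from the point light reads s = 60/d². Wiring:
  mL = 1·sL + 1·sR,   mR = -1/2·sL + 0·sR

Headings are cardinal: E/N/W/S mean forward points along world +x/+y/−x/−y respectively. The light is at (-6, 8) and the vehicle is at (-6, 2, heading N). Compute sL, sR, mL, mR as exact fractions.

3 3 6 -3/2

left sensor world pos  = (-8, 4); dL² = 20
right sensor world pos = (-4, 4); dR² = 20
sL = 60/20 = 3
sR = 60/20 = 3
mL = 1·sL + 1·sR = 6
mR = -1/2·sL + 0·sR = -3/2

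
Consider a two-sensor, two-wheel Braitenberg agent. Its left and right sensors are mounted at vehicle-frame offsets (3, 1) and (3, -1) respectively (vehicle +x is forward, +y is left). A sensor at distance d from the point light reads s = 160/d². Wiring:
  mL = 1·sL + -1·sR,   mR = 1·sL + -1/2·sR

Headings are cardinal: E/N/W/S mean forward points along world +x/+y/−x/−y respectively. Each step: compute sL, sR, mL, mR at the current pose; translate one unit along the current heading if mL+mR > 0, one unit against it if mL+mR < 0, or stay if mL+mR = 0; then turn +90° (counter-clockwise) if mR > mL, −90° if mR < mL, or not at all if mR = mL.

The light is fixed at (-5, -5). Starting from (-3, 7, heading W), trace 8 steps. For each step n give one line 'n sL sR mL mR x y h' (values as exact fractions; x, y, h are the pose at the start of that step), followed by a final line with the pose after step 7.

n=0: pose=(-3,7,W); sL=80/61, sR=16/17; mL=384/1037, mR=872/1037; mL+mR=1256/1037 → advance +1; mR−mL=8/17 → turn +1·90°
n=1: pose=(-4,7,S); sL=32/17, sR=160/81; mL=-128/1377, mR=1232/1377; mL+mR=368/459 → advance +1; mR−mL=80/81 → turn +1·90°
n=2: pose=(-4,6,E); sL=1, sR=40/29; mL=-11/29, mR=9/29; mL+mR=-2/29 → advance -1; mR−mL=20/29 → turn +1·90°
n=3: pose=(-5,6,N); sL=160/197, sR=160/197; mL=0, mR=80/197; mL+mR=80/197 → advance +1; mR−mL=80/197 → turn +1·90°
n=4: pose=(-5,7,W); sL=16/13, sR=80/89; mL=384/1157, mR=904/1157; mL+mR=1288/1157 → advance +1; mR−mL=40/89 → turn +1·90°
n=5: pose=(-6,7,S); sL=160/81, sR=32/17; mL=128/1377, mR=1424/1377; mL+mR=1552/1377 → advance +1; mR−mL=16/17 → turn +1·90°
n=6: pose=(-6,6,E); sL=40/37, sR=20/13; mL=-220/481, mR=150/481; mL+mR=-70/481 → advance -1; mR−mL=10/13 → turn +1·90°
n=7: pose=(-7,6,N); sL=32/41, sR=160/197; mL=-256/8077, mR=3024/8077; mL+mR=2768/8077 → advance +1; mR−mL=80/197 → turn +1·90°

0 80/61 16/17 384/1037 872/1037 -3 7 W
1 32/17 160/81 -128/1377 1232/1377 -4 7 S
2 1 40/29 -11/29 9/29 -4 6 E
3 160/197 160/197 0 80/197 -5 6 N
4 16/13 80/89 384/1157 904/1157 -5 7 W
5 160/81 32/17 128/1377 1424/1377 -6 7 S
6 40/37 20/13 -220/481 150/481 -6 6 E
7 32/41 160/197 -256/8077 3024/8077 -7 6 N
final -7 7 W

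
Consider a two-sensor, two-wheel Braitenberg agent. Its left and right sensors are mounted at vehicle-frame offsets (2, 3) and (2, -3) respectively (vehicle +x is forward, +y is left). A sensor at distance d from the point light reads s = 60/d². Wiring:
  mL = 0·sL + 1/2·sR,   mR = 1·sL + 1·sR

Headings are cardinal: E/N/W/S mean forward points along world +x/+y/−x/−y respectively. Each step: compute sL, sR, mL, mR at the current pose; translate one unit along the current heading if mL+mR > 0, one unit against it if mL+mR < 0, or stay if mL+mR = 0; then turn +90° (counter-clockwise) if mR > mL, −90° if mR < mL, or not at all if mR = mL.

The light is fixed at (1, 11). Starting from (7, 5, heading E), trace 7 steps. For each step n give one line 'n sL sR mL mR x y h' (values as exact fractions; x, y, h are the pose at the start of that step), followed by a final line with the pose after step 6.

0 60/73 12/29 6/29 2616/2117 7 5 E
1 15/8 15/29 15/58 555/232 8 5 N
2 60/89 60/29 30/29 7080/2581 8 6 W
3 6/13 30/29 15/29 564/377 7 6 S
4 60/73 12/29 6/29 2616/2117 7 5 E
5 15/8 15/29 15/58 555/232 8 5 N
6 60/89 60/29 30/29 7080/2581 8 6 W
final 7 6 S

n=0: pose=(7,5,E); sL=60/73, sR=12/29; mL=6/29, mR=2616/2117; mL+mR=3054/2117 → advance +1; mR−mL=2178/2117 → turn +1·90°
n=1: pose=(8,5,N); sL=15/8, sR=15/29; mL=15/58, mR=555/232; mL+mR=615/232 → advance +1; mR−mL=495/232 → turn +1·90°
n=2: pose=(8,6,W); sL=60/89, sR=60/29; mL=30/29, mR=7080/2581; mL+mR=9750/2581 → advance +1; mR−mL=4410/2581 → turn +1·90°
n=3: pose=(7,6,S); sL=6/13, sR=30/29; mL=15/29, mR=564/377; mL+mR=759/377 → advance +1; mR−mL=369/377 → turn +1·90°
n=4: pose=(7,5,E); sL=60/73, sR=12/29; mL=6/29, mR=2616/2117; mL+mR=3054/2117 → advance +1; mR−mL=2178/2117 → turn +1·90°
n=5: pose=(8,5,N); sL=15/8, sR=15/29; mL=15/58, mR=555/232; mL+mR=615/232 → advance +1; mR−mL=495/232 → turn +1·90°
n=6: pose=(8,6,W); sL=60/89, sR=60/29; mL=30/29, mR=7080/2581; mL+mR=9750/2581 → advance +1; mR−mL=4410/2581 → turn +1·90°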